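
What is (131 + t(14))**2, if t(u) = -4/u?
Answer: 837225/49 ≈ 17086.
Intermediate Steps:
(131 + t(14))**2 = (131 - 4/14)**2 = (131 - 4*1/14)**2 = (131 - 2/7)**2 = (915/7)**2 = 837225/49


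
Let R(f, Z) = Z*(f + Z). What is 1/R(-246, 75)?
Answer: -1/12825 ≈ -7.7973e-5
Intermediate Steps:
R(f, Z) = Z*(Z + f)
1/R(-246, 75) = 1/(75*(75 - 246)) = 1/(75*(-171)) = 1/(-12825) = -1/12825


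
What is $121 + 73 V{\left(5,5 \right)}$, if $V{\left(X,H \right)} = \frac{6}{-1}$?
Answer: $-317$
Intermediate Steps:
$V{\left(X,H \right)} = -6$ ($V{\left(X,H \right)} = 6 \left(-1\right) = -6$)
$121 + 73 V{\left(5,5 \right)} = 121 + 73 \left(-6\right) = 121 - 438 = -317$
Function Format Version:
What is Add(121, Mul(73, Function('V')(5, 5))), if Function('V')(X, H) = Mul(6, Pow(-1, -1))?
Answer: -317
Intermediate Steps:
Function('V')(X, H) = -6 (Function('V')(X, H) = Mul(6, -1) = -6)
Add(121, Mul(73, Function('V')(5, 5))) = Add(121, Mul(73, -6)) = Add(121, -438) = -317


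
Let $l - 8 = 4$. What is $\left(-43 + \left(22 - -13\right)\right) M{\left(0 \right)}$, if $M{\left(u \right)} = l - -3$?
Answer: $-120$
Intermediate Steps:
$l = 12$ ($l = 8 + 4 = 12$)
$M{\left(u \right)} = 15$ ($M{\left(u \right)} = 12 - -3 = 12 + 3 = 15$)
$\left(-43 + \left(22 - -13\right)\right) M{\left(0 \right)} = \left(-43 + \left(22 - -13\right)\right) 15 = \left(-43 + \left(22 + 13\right)\right) 15 = \left(-43 + 35\right) 15 = \left(-8\right) 15 = -120$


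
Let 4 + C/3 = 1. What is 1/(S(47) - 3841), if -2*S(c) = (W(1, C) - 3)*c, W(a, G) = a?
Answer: -1/3794 ≈ -0.00026357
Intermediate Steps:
C = -9 (C = -12 + 3*1 = -12 + 3 = -9)
S(c) = c (S(c) = -(1 - 3)*c/2 = -(-1)*c = c)
1/(S(47) - 3841) = 1/(47 - 3841) = 1/(-3794) = -1/3794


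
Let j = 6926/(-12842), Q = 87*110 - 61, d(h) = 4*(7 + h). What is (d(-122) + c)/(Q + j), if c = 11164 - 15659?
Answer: -31816055/61053826 ≈ -0.52111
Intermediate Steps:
d(h) = 28 + 4*h
c = -4495
Q = 9509 (Q = 9570 - 61 = 9509)
j = -3463/6421 (j = 6926*(-1/12842) = -3463/6421 ≈ -0.53932)
(d(-122) + c)/(Q + j) = ((28 + 4*(-122)) - 4495)/(9509 - 3463/6421) = ((28 - 488) - 4495)/(61053826/6421) = (-460 - 4495)*(6421/61053826) = -4955*6421/61053826 = -31816055/61053826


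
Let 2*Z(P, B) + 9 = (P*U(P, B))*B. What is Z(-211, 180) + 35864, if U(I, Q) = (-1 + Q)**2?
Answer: -1216845461/2 ≈ -6.0842e+8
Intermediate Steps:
Z(P, B) = -9/2 + B*P*(-1 + B)**2/2 (Z(P, B) = -9/2 + ((P*(-1 + B)**2)*B)/2 = -9/2 + (B*P*(-1 + B)**2)/2 = -9/2 + B*P*(-1 + B)**2/2)
Z(-211, 180) + 35864 = (-9/2 + (1/2)*180*(-211)*(-1 + 180)**2) + 35864 = (-9/2 + (1/2)*180*(-211)*179**2) + 35864 = (-9/2 + (1/2)*180*(-211)*32041) + 35864 = (-9/2 - 608458590) + 35864 = -1216917189/2 + 35864 = -1216845461/2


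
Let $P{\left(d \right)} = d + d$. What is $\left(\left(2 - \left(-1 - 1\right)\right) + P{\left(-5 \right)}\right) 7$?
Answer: $-42$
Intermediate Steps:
$P{\left(d \right)} = 2 d$
$\left(\left(2 - \left(-1 - 1\right)\right) + P{\left(-5 \right)}\right) 7 = \left(\left(2 - \left(-1 - 1\right)\right) + 2 \left(-5\right)\right) 7 = \left(\left(2 - -2\right) - 10\right) 7 = \left(\left(2 + 2\right) - 10\right) 7 = \left(4 - 10\right) 7 = \left(-6\right) 7 = -42$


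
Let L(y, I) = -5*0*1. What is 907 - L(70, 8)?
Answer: 907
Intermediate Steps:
L(y, I) = 0 (L(y, I) = 0*1 = 0)
907 - L(70, 8) = 907 - 1*0 = 907 + 0 = 907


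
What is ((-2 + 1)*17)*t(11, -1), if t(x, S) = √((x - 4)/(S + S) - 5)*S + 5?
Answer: -85 + 17*I*√34/2 ≈ -85.0 + 49.563*I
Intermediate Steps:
t(x, S) = 5 + S*√(-5 + (-4 + x)/(2*S)) (t(x, S) = √((-4 + x)/((2*S)) - 5)*S + 5 = √((-4 + x)*(1/(2*S)) - 5)*S + 5 = √((-4 + x)/(2*S) - 5)*S + 5 = √(-5 + (-4 + x)/(2*S))*S + 5 = S*√(-5 + (-4 + x)/(2*S)) + 5 = 5 + S*√(-5 + (-4 + x)/(2*S)))
((-2 + 1)*17)*t(11, -1) = ((-2 + 1)*17)*(5 + (½)*(-1)*√2*√((-4 + 11 - 10*(-1))/(-1))) = (-1*17)*(5 + (½)*(-1)*√2*√(-(-4 + 11 + 10))) = -17*(5 + (½)*(-1)*√2*√(-1*17)) = -17*(5 + (½)*(-1)*√2*√(-17)) = -17*(5 + (½)*(-1)*√2*(I*√17)) = -17*(5 - I*√34/2) = -85 + 17*I*√34/2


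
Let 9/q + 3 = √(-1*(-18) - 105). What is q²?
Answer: -351/512 + 27*I*√87/512 ≈ -0.68555 + 0.49187*I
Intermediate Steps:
q = 9/(-3 + I*√87) (q = 9/(-3 + √(-1*(-18) - 105)) = 9/(-3 + √(18 - 105)) = 9/(-3 + √(-87)) = 9/(-3 + I*√87) ≈ -0.28125 - 0.87444*I)
q² = (-9/32 - 3*I*√87/32)²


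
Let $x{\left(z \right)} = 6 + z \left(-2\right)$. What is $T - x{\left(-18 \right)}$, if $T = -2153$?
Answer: $-2195$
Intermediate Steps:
$x{\left(z \right)} = 6 - 2 z$
$T - x{\left(-18 \right)} = -2153 - \left(6 - -36\right) = -2153 - \left(6 + 36\right) = -2153 - 42 = -2195$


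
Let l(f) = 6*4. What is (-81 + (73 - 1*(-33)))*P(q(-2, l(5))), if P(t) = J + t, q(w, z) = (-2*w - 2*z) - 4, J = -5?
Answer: -1325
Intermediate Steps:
l(f) = 24
q(w, z) = -4 - 2*w - 2*z
P(t) = -5 + t
(-81 + (73 - 1*(-33)))*P(q(-2, l(5))) = (-81 + (73 - 1*(-33)))*(-5 + (-4 - 2*(-2) - 2*24)) = (-81 + (73 + 33))*(-5 + (-4 + 4 - 48)) = (-81 + 106)*(-5 - 48) = 25*(-53) = -1325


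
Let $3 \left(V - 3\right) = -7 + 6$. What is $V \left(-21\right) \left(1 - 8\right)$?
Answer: $392$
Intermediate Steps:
$V = \frac{8}{3}$ ($V = 3 + \frac{-7 + 6}{3} = 3 + \frac{1}{3} \left(-1\right) = 3 - \frac{1}{3} = \frac{8}{3} \approx 2.6667$)
$V \left(-21\right) \left(1 - 8\right) = \frac{8}{3} \left(-21\right) \left(1 - 8\right) = - 56 \left(1 - 8\right) = \left(-56\right) \left(-7\right) = 392$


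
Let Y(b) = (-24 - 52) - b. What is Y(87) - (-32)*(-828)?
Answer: -26659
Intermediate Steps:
Y(b) = -76 - b
Y(87) - (-32)*(-828) = (-76 - 1*87) - (-32)*(-828) = (-76 - 87) - 1*26496 = -163 - 26496 = -26659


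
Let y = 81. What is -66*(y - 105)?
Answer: 1584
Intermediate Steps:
-66*(y - 105) = -66*(81 - 105) = -66*(-24) = -1*(-1584) = 1584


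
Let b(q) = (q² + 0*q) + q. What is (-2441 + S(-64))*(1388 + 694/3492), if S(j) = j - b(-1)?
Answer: -2023868825/582 ≈ -3.4774e+6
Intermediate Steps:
b(q) = q + q² (b(q) = (q² + 0) + q = q² + q = q + q²)
S(j) = j (S(j) = j - (-1)*(1 - 1) = j - (-1)*0 = j - 1*0 = j + 0 = j)
(-2441 + S(-64))*(1388 + 694/3492) = (-2441 - 64)*(1388 + 694/3492) = -2505*(1388 + 694*(1/3492)) = -2505*(1388 + 347/1746) = -2505*2423795/1746 = -2023868825/582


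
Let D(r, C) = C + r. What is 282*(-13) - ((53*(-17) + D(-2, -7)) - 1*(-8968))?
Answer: -11724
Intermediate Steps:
282*(-13) - ((53*(-17) + D(-2, -7)) - 1*(-8968)) = 282*(-13) - ((53*(-17) + (-7 - 2)) - 1*(-8968)) = -3666 - ((-901 - 9) + 8968) = -3666 - (-910 + 8968) = -3666 - 1*8058 = -3666 - 8058 = -11724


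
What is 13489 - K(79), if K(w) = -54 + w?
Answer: 13464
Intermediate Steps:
13489 - K(79) = 13489 - (-54 + 79) = 13489 - 1*25 = 13489 - 25 = 13464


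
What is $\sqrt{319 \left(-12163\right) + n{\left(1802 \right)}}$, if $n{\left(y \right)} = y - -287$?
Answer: $2 i \sqrt{969477} \approx 1969.2 i$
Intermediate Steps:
$n{\left(y \right)} = 287 + y$ ($n{\left(y \right)} = y + 287 = 287 + y$)
$\sqrt{319 \left(-12163\right) + n{\left(1802 \right)}} = \sqrt{319 \left(-12163\right) + \left(287 + 1802\right)} = \sqrt{-3879997 + 2089} = \sqrt{-3877908} = 2 i \sqrt{969477}$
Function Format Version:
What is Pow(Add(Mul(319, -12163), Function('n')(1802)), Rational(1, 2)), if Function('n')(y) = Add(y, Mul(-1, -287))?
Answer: Mul(2, I, Pow(969477, Rational(1, 2))) ≈ Mul(1969.2, I)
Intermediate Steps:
Function('n')(y) = Add(287, y) (Function('n')(y) = Add(y, 287) = Add(287, y))
Pow(Add(Mul(319, -12163), Function('n')(1802)), Rational(1, 2)) = Pow(Add(Mul(319, -12163), Add(287, 1802)), Rational(1, 2)) = Pow(Add(-3879997, 2089), Rational(1, 2)) = Pow(-3877908, Rational(1, 2)) = Mul(2, I, Pow(969477, Rational(1, 2)))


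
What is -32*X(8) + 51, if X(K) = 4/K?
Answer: 35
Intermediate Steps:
-32*X(8) + 51 = -128/8 + 51 = -32*1/2 + 51 = -16 + 51 = 35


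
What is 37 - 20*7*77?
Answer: -10743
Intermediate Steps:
37 - 20*7*77 = 37 - 140*77 = 37 - 10780 = -10743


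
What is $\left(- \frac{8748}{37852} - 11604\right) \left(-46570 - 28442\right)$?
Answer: $\frac{8237130655068}{9463} \approx 8.7046 \cdot 10^{8}$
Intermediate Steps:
$\left(- \frac{8748}{37852} - 11604\right) \left(-46570 - 28442\right) = \left(\left(-8748\right) \frac{1}{37852} + \left(-21303 + 9699\right)\right) \left(-75012\right) = \left(- \frac{2187}{9463} - 11604\right) \left(-75012\right) = \left(- \frac{109810839}{9463}\right) \left(-75012\right) = \frac{8237130655068}{9463}$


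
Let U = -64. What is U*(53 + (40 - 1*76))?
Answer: -1088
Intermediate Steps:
U*(53 + (40 - 1*76)) = -64*(53 + (40 - 1*76)) = -64*(53 + (40 - 76)) = -64*(53 - 36) = -64*17 = -1088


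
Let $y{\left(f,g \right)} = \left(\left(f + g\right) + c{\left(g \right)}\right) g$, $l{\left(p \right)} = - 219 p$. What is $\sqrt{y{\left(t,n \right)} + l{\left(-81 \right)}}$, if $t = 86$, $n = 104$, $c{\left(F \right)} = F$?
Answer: $\sqrt{48315} \approx 219.81$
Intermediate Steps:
$y{\left(f,g \right)} = g \left(f + 2 g\right)$ ($y{\left(f,g \right)} = \left(\left(f + g\right) + g\right) g = \left(f + 2 g\right) g = g \left(f + 2 g\right)$)
$\sqrt{y{\left(t,n \right)} + l{\left(-81 \right)}} = \sqrt{104 \left(86 + 2 \cdot 104\right) - -17739} = \sqrt{104 \left(86 + 208\right) + 17739} = \sqrt{104 \cdot 294 + 17739} = \sqrt{30576 + 17739} = \sqrt{48315}$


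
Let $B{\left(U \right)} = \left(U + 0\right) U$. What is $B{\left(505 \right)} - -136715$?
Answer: $391740$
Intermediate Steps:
$B{\left(U \right)} = U^{2}$ ($B{\left(U \right)} = U U = U^{2}$)
$B{\left(505 \right)} - -136715 = 505^{2} - -136715 = 255025 + 136715 = 391740$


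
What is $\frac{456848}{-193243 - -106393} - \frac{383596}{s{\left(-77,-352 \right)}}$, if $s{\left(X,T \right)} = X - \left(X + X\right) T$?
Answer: $\frac{283843964}{157155075} \approx 1.8061$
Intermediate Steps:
$s{\left(X,T \right)} = X - 2 T X$ ($s{\left(X,T \right)} = X - 2 X T = X - 2 T X$)
$\frac{456848}{-193243 - -106393} - \frac{383596}{s{\left(-77,-352 \right)}} = \frac{456848}{-193243 - -106393} - \frac{383596}{\left(-77\right) \left(1 - -704\right)} = \frac{456848}{-193243 + 106393} - \frac{383596}{\left(-77\right) \left(1 + 704\right)} = \frac{456848}{-86850} - \frac{383596}{\left(-77\right) 705} = 456848 \left(- \frac{1}{86850}\right) - \frac{383596}{-54285} = - \frac{228424}{43425} - - \frac{383596}{54285} = - \frac{228424}{43425} + \frac{383596}{54285} = \frac{283843964}{157155075}$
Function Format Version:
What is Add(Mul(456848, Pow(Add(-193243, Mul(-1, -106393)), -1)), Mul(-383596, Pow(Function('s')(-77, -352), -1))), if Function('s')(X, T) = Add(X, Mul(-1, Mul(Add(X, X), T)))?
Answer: Rational(283843964, 157155075) ≈ 1.8061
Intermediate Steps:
Function('s')(X, T) = Add(X, Mul(-2, T, X)) (Function('s')(X, T) = Add(X, Mul(-1, Mul(Mul(2, X), T))) = Add(X, Mul(-1, Mul(2, T, X))) = Add(X, Mul(-2, T, X)))
Add(Mul(456848, Pow(Add(-193243, Mul(-1, -106393)), -1)), Mul(-383596, Pow(Function('s')(-77, -352), -1))) = Add(Mul(456848, Pow(Add(-193243, Mul(-1, -106393)), -1)), Mul(-383596, Pow(Mul(-77, Add(1, Mul(-2, -352))), -1))) = Add(Mul(456848, Pow(Add(-193243, 106393), -1)), Mul(-383596, Pow(Mul(-77, Add(1, 704)), -1))) = Add(Mul(456848, Pow(-86850, -1)), Mul(-383596, Pow(Mul(-77, 705), -1))) = Add(Mul(456848, Rational(-1, 86850)), Mul(-383596, Pow(-54285, -1))) = Add(Rational(-228424, 43425), Mul(-383596, Rational(-1, 54285))) = Add(Rational(-228424, 43425), Rational(383596, 54285)) = Rational(283843964, 157155075)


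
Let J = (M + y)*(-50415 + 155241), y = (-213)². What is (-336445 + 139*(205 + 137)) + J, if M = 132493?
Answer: 18644273105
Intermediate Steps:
y = 45369
J = 18644562012 (J = (132493 + 45369)*(-50415 + 155241) = 177862*104826 = 18644562012)
(-336445 + 139*(205 + 137)) + J = (-336445 + 139*(205 + 137)) + 18644562012 = (-336445 + 139*342) + 18644562012 = (-336445 + 47538) + 18644562012 = -288907 + 18644562012 = 18644273105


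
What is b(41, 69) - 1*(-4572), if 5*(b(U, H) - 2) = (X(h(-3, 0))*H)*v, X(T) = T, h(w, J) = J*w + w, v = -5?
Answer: 4781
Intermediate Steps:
h(w, J) = w + J*w
b(U, H) = 2 + 3*H (b(U, H) = 2 + (((-3*(1 + 0))*H)*(-5))/5 = 2 + (((-3*1)*H)*(-5))/5 = 2 + (-3*H*(-5))/5 = 2 + (15*H)/5 = 2 + 3*H)
b(41, 69) - 1*(-4572) = (2 + 3*69) - 1*(-4572) = (2 + 207) + 4572 = 209 + 4572 = 4781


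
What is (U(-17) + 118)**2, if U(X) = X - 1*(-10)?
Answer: 12321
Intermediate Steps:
U(X) = 10 + X (U(X) = X + 10 = 10 + X)
(U(-17) + 118)**2 = ((10 - 17) + 118)**2 = (-7 + 118)**2 = 111**2 = 12321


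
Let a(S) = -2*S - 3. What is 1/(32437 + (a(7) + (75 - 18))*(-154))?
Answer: 1/26277 ≈ 3.8056e-5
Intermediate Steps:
a(S) = -3 - 2*S
1/(32437 + (a(7) + (75 - 18))*(-154)) = 1/(32437 + ((-3 - 2*7) + (75 - 18))*(-154)) = 1/(32437 + ((-3 - 14) + 57)*(-154)) = 1/(32437 + (-17 + 57)*(-154)) = 1/(32437 + 40*(-154)) = 1/(32437 - 6160) = 1/26277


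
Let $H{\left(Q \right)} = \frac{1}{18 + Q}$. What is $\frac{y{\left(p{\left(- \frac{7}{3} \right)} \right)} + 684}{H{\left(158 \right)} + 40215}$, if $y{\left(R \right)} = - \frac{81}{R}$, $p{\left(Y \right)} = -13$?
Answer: $\frac{1579248}{92011933} \approx 0.017164$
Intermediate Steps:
$\frac{y{\left(p{\left(- \frac{7}{3} \right)} \right)} + 684}{H{\left(158 \right)} + 40215} = \frac{- \frac{81}{-13} + 684}{\frac{1}{18 + 158} + 40215} = \frac{\left(-81\right) \left(- \frac{1}{13}\right) + 684}{\frac{1}{176} + 40215} = \frac{\frac{81}{13} + 684}{\frac{1}{176} + 40215} = \frac{8973}{13 \cdot \frac{7077841}{176}} = \frac{8973}{13} \cdot \frac{176}{7077841} = \frac{1579248}{92011933}$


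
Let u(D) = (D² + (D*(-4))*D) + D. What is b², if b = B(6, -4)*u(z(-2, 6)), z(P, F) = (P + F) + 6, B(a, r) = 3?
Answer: 756900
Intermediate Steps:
z(P, F) = 6 + F + P (z(P, F) = (F + P) + 6 = 6 + F + P)
u(D) = D - 3*D² (u(D) = (D² + (-4*D)*D) + D = (D² - 4*D²) + D = -3*D² + D = D - 3*D²)
b = -870 (b = 3*((6 + 6 - 2)*(1 - 3*(6 + 6 - 2))) = 3*(10*(1 - 3*10)) = 3*(10*(1 - 30)) = 3*(10*(-29)) = 3*(-290) = -870)
b² = (-870)² = 756900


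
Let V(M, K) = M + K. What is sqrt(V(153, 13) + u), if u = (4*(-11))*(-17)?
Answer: sqrt(914) ≈ 30.232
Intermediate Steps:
V(M, K) = K + M
u = 748 (u = -44*(-17) = 748)
sqrt(V(153, 13) + u) = sqrt((13 + 153) + 748) = sqrt(166 + 748) = sqrt(914)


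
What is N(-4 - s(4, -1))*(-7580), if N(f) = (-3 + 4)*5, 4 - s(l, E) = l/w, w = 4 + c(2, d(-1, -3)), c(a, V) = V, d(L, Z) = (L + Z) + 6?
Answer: -37900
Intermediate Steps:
d(L, Z) = 6 + L + Z
w = 6 (w = 4 + (6 - 1 - 3) = 4 + 2 = 6)
s(l, E) = 4 - l/6
N(f) = 5 (N(f) = 1*5 = 5)
N(-4 - s(4, -1))*(-7580) = 5*(-7580) = -37900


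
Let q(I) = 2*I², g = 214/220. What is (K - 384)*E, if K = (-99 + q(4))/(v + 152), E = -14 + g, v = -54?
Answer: 54022667/10780 ≈ 5011.4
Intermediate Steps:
g = 107/110 (g = 214*(1/220) = 107/110 ≈ 0.97273)
E = -1433/110 (E = -14 + 107/110 = -1433/110 ≈ -13.027)
K = -67/98 (K = (-99 + 2*4²)/(-54 + 152) = (-99 + 2*16)/98 = (-99 + 32)*(1/98) = -67*1/98 = -67/98 ≈ -0.68367)
(K - 384)*E = (-67/98 - 384)*(-1433/110) = -37699/98*(-1433/110) = 54022667/10780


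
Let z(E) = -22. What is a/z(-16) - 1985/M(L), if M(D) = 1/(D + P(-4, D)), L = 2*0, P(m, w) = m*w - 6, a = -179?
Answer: 262199/22 ≈ 11918.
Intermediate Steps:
P(m, w) = -6 + m*w
L = 0
M(D) = 1/(-6 - 3*D) (M(D) = 1/(D + (-6 - 4*D)) = 1/(-6 - 3*D))
a/z(-16) - 1985/M(L) = -179/(-22) - 1985/((-1/(6 + 3*0))) = -179*(-1/22) - 1985/((-1/(6 + 0))) = 179/22 - 1985/((-1/6)) = 179/22 - 1985/((-1*⅙)) = 179/22 - 1985/(-⅙) = 179/22 - 1985*(-6) = 179/22 + 11910 = 262199/22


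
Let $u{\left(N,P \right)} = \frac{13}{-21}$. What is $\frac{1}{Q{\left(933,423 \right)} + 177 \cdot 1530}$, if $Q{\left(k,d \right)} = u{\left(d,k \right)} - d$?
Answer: $\frac{21}{5678114} \approx 3.6984 \cdot 10^{-6}$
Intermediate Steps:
$u{\left(N,P \right)} = - \frac{13}{21}$ ($u{\left(N,P \right)} = 13 \left(- \frac{1}{21}\right) = - \frac{13}{21}$)
$Q{\left(k,d \right)} = - \frac{13}{21} - d$
$\frac{1}{Q{\left(933,423 \right)} + 177 \cdot 1530} = \frac{1}{\left(- \frac{13}{21} - 423\right) + 177 \cdot 1530} = \frac{1}{\left(- \frac{13}{21} - 423\right) + 270810} = \frac{1}{- \frac{8896}{21} + 270810} = \frac{1}{\frac{5678114}{21}} = \frac{21}{5678114}$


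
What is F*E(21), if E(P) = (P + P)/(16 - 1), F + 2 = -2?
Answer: -56/5 ≈ -11.200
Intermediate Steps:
F = -4 (F = -2 - 2 = -4)
E(P) = 2*P/15 (E(P) = (2*P)/15 = (2*P)*(1/15) = 2*P/15)
F*E(21) = -8*21/15 = -4*14/5 = -56/5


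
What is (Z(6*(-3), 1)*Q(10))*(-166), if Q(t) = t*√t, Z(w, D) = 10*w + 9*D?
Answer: 283860*√10 ≈ 8.9764e+5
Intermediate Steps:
Z(w, D) = 9*D + 10*w
Q(t) = t^(3/2)
(Z(6*(-3), 1)*Q(10))*(-166) = ((9*1 + 10*(6*(-3)))*10^(3/2))*(-166) = ((9 + 10*(-18))*(10*√10))*(-166) = ((9 - 180)*(10*√10))*(-166) = -1710*√10*(-166) = 283860*√10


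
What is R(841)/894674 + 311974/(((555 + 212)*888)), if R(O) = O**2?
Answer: 14631563201/11718440052 ≈ 1.2486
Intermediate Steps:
R(841)/894674 + 311974/(((555 + 212)*888)) = 841**2/894674 + 311974/(((555 + 212)*888)) = 707281*(1/894674) + 311974/((767*888)) = 707281/894674 + 311974/681096 = 707281/894674 + 311974*(1/681096) = 707281/894674 + 11999/26196 = 14631563201/11718440052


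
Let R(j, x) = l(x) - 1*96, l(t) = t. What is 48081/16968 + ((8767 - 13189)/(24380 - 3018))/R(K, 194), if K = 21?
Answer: 108854315/38443832 ≈ 2.8315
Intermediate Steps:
R(j, x) = -96 + x (R(j, x) = x - 1*96 = x - 96 = -96 + x)
48081/16968 + ((8767 - 13189)/(24380 - 3018))/R(K, 194) = 48081/16968 + ((8767 - 13189)/(24380 - 3018))/(-96 + 194) = 48081*(1/16968) - 4422/21362/98 = 16027/5656 - 4422*1/21362*(1/98) = 16027/5656 - 201/971*1/98 = 16027/5656 - 201/95158 = 108854315/38443832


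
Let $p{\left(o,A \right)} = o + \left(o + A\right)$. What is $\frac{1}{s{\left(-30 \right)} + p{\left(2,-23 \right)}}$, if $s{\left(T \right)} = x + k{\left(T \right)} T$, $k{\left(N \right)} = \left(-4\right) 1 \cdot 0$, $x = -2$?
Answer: $- \frac{1}{21} \approx -0.047619$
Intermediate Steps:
$k{\left(N \right)} = 0$ ($k{\left(N \right)} = \left(-4\right) 0 = 0$)
$p{\left(o,A \right)} = A + 2 o$ ($p{\left(o,A \right)} = o + \left(A + o\right) = A + 2 o$)
$s{\left(T \right)} = -2$ ($s{\left(T \right)} = -2 + 0 T = -2 + 0 = -2$)
$\frac{1}{s{\left(-30 \right)} + p{\left(2,-23 \right)}} = \frac{1}{-2 + \left(-23 + 2 \cdot 2\right)} = \frac{1}{-2 + \left(-23 + 4\right)} = \frac{1}{-2 - 19} = \frac{1}{-21} = - \frac{1}{21}$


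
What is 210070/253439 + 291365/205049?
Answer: 116917897665/51967413511 ≈ 2.2498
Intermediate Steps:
210070/253439 + 291365/205049 = 116917897665/51967413511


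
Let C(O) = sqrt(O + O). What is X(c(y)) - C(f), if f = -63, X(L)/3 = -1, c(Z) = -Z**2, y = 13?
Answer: -3 - 3*I*sqrt(14) ≈ -3.0 - 11.225*I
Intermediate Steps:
X(L) = -3 (X(L) = 3*(-1) = -3)
C(O) = sqrt(2)*sqrt(O) (C(O) = sqrt(2*O) = sqrt(2)*sqrt(O))
X(c(y)) - C(f) = -3 - sqrt(2)*sqrt(-63) = -3 - sqrt(2)*3*I*sqrt(7) = -3 - 3*I*sqrt(14)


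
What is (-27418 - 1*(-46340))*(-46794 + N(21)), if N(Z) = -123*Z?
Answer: -934311594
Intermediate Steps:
(-27418 - 1*(-46340))*(-46794 + N(21)) = (-27418 - 1*(-46340))*(-46794 - 123*21) = (-27418 + 46340)*(-46794 - 2583) = 18922*(-49377) = -934311594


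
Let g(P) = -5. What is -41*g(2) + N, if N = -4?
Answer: 201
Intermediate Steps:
-41*g(2) + N = -41*(-5) - 4 = 205 - 4 = 201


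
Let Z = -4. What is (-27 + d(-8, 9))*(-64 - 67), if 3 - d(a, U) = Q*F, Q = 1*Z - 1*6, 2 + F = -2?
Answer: 8384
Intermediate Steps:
F = -4 (F = -2 - 2 = -4)
Q = -10 (Q = 1*(-4) - 1*6 = -4 - 6 = -10)
d(a, U) = -37 (d(a, U) = 3 - (-10)*(-4) = 3 - 1*40 = 3 - 40 = -37)
(-27 + d(-8, 9))*(-64 - 67) = (-27 - 37)*(-64 - 67) = -64*(-131) = 8384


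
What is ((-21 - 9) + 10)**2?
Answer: 400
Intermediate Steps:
((-21 - 9) + 10)**2 = (-30 + 10)**2 = (-20)**2 = 400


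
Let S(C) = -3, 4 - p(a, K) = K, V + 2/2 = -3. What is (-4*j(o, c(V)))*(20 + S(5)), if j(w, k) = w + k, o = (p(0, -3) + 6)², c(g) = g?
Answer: -11220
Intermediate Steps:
V = -4 (V = -1 - 3 = -4)
p(a, K) = 4 - K
o = 169 (o = ((4 - 1*(-3)) + 6)² = ((4 + 3) + 6)² = (7 + 6)² = 13² = 169)
j(w, k) = k + w
(-4*j(o, c(V)))*(20 + S(5)) = (-4*(-4 + 169))*(20 - 3) = -4*165*17 = -660*17 = -11220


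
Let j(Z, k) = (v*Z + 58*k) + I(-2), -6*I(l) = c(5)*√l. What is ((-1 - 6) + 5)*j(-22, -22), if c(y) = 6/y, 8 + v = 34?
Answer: 3696 + 2*I*√2/5 ≈ 3696.0 + 0.56569*I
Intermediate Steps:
v = 26 (v = -8 + 34 = 26)
I(l) = -√l/5 (I(l) = -6/5*√l/6 = -6*(⅕)*√l/6 = -√l/5)
j(Z, k) = 26*Z + 58*k - I*√2/5 (j(Z, k) = (26*Z + 58*k) - I*√2/5 = 26*Z + 58*k - I*√2/5)
((-1 - 6) + 5)*j(-22, -22) = ((-1 - 6) + 5)*(26*(-22) + 58*(-22) - I*√2/5) = (-7 + 5)*(-572 - 1276 - I*√2/5) = -2*(-1848 - I*√2/5) = 3696 + 2*I*√2/5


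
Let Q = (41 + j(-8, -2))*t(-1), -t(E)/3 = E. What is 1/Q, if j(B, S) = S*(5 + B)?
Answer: 1/141 ≈ 0.0070922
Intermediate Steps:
t(E) = -3*E
Q = 141 (Q = (41 - 2*(5 - 8))*(-3*(-1)) = (41 - 2*(-3))*3 = (41 + 6)*3 = 47*3 = 141)
1/Q = 1/141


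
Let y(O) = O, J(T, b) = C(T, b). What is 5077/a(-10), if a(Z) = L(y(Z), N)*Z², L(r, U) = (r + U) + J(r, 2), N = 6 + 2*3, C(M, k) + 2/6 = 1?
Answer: 15231/800 ≈ 19.039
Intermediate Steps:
C(M, k) = ⅔ (C(M, k) = -⅓ + 1 = ⅔)
J(T, b) = ⅔
N = 12 (N = 6 + 6 = 12)
L(r, U) = ⅔ + U + r (L(r, U) = (r + U) + ⅔ = (U + r) + ⅔ = ⅔ + U + r)
a(Z) = Z²*(38/3 + Z) (a(Z) = (⅔ + 12 + Z)*Z² = (38/3 + Z)*Z² = Z²*(38/3 + Z))
5077/a(-10) = 5077/(((-10)²*(38/3 - 10))) = 5077/((100*(8/3))) = 5077/(800/3) = 5077*(3/800) = 15231/800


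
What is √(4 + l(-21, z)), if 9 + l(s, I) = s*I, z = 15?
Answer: 8*I*√5 ≈ 17.889*I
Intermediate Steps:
l(s, I) = -9 + I*s (l(s, I) = -9 + s*I = -9 + I*s)
√(4 + l(-21, z)) = √(4 + (-9 + 15*(-21))) = √(4 + (-9 - 315)) = √(4 - 324) = √(-320) = 8*I*√5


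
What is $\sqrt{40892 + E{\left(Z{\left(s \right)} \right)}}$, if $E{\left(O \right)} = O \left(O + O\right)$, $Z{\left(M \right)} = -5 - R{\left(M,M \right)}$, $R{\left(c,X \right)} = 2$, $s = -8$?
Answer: $\sqrt{40990} \approx 202.46$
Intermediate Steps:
$Z{\left(M \right)} = -7$ ($Z{\left(M \right)} = -5 - 2 = -7$)
$E{\left(O \right)} = 2 O^{2}$ ($E{\left(O \right)} = O 2 O = 2 O^{2}$)
$\sqrt{40892 + E{\left(Z{\left(s \right)} \right)}} = \sqrt{40892 + 2 \left(-7\right)^{2}} = \sqrt{40892 + 2 \cdot 49} = \sqrt{40892 + 98} = \sqrt{40990}$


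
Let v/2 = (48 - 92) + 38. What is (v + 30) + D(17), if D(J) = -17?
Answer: 1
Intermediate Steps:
v = -12 (v = 2*((48 - 92) + 38) = 2*(-44 + 38) = 2*(-6) = -12)
(v + 30) + D(17) = (-12 + 30) - 17 = 18 - 17 = 1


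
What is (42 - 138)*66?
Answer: -6336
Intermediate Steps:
(42 - 138)*66 = -96*66 = -6336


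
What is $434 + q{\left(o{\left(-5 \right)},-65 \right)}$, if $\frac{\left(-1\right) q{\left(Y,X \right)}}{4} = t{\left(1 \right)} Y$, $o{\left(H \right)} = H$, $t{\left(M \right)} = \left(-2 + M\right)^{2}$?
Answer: $454$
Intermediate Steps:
$q{\left(Y,X \right)} = - 4 Y$ ($q{\left(Y,X \right)} = - 4 \left(-2 + 1\right)^{2} Y = - 4 \left(-1\right)^{2} Y = - 4 \cdot 1 Y = - 4 Y$)
$434 + q{\left(o{\left(-5 \right)},-65 \right)} = 434 - -20 = 434 + 20 = 454$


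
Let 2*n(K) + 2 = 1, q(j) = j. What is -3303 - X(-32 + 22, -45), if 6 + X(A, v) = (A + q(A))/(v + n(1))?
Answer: -300067/91 ≈ -3297.4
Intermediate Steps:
n(K) = -½ (n(K) = -1 + (½)*1 = -1 + ½ = -½)
X(A, v) = -6 + 2*A/(-½ + v) (X(A, v) = -6 + (A + A)/(v - ½) = -6 + (2*A)/(-½ + v) = -6 + 2*A/(-½ + v))
-3303 - X(-32 + 22, -45) = -3303 - 2*(3 - 6*(-45) + 2*(-32 + 22))/(-1 + 2*(-45)) = -3303 - 2*(3 + 270 + 2*(-10))/(-1 - 90) = -3303 - 2*(3 + 270 - 20)/(-91) = -3303 - 2*(-1)*253/91 = -3303 - 1*(-506/91) = -3303 + 506/91 = -300067/91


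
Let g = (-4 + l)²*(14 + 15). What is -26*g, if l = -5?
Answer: -61074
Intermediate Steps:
g = 2349 (g = (-4 - 5)²*(14 + 15) = (-9)²*29 = 81*29 = 2349)
-26*g = -26*2349 = -61074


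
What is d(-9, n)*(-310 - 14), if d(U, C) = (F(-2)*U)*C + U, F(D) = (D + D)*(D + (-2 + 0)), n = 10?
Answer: 469476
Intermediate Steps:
F(D) = 2*D*(-2 + D) (F(D) = (2*D)*(D - 2) = (2*D)*(-2 + D) = 2*D*(-2 + D))
d(U, C) = U + 16*C*U (d(U, C) = ((2*(-2)*(-2 - 2))*U)*C + U = ((2*(-2)*(-4))*U)*C + U = (16*U)*C + U = 16*C*U + U = U + 16*C*U)
d(-9, n)*(-310 - 14) = (-9*(1 + 16*10))*(-310 - 14) = -9*(1 + 160)*(-324) = -9*161*(-324) = -1449*(-324) = 469476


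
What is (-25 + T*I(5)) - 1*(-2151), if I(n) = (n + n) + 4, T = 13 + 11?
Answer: 2462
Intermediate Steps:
T = 24
I(n) = 4 + 2*n (I(n) = 2*n + 4 = 4 + 2*n)
(-25 + T*I(5)) - 1*(-2151) = (-25 + 24*(4 + 2*5)) - 1*(-2151) = (-25 + 24*(4 + 10)) + 2151 = (-25 + 24*14) + 2151 = (-25 + 336) + 2151 = 311 + 2151 = 2462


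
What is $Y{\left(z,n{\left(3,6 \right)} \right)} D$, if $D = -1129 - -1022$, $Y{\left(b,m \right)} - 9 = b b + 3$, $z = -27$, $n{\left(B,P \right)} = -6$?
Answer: $-79287$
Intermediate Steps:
$Y{\left(b,m \right)} = 12 + b^{2}$ ($Y{\left(b,m \right)} = 9 + \left(b b + 3\right) = 9 + \left(b^{2} + 3\right) = 9 + \left(3 + b^{2}\right) = 12 + b^{2}$)
$D = -107$ ($D = -1129 + 1022 = -107$)
$Y{\left(z,n{\left(3,6 \right)} \right)} D = \left(12 + \left(-27\right)^{2}\right) \left(-107\right) = \left(12 + 729\right) \left(-107\right) = 741 \left(-107\right) = -79287$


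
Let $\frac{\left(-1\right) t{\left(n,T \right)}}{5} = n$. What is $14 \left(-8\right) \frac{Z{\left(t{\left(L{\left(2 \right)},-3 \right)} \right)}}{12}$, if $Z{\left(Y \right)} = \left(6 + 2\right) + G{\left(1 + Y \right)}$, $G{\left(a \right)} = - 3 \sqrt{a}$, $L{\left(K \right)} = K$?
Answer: $- \frac{224}{3} + 84 i \approx -74.667 + 84.0 i$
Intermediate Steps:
$t{\left(n,T \right)} = - 5 n$
$Z{\left(Y \right)} = 8 - 3 \sqrt{1 + Y}$ ($Z{\left(Y \right)} = \left(6 + 2\right) - 3 \sqrt{1 + Y} = 8 - 3 \sqrt{1 + Y}$)
$14 \left(-8\right) \frac{Z{\left(t{\left(L{\left(2 \right)},-3 \right)} \right)}}{12} = 14 \left(-8\right) \frac{8 - 3 \sqrt{1 - 10}}{12} = - 112 \left(8 - 3 \sqrt{1 - 10}\right) \frac{1}{12} = - 112 \left(8 - 3 \sqrt{-9}\right) \frac{1}{12} = - 112 \left(8 - 3 \cdot 3 i\right) \frac{1}{12} = - 112 \left(8 - 9 i\right) \frac{1}{12} = - 112 \left(\frac{2}{3} - \frac{3 i}{4}\right) = - \frac{224}{3} + 84 i$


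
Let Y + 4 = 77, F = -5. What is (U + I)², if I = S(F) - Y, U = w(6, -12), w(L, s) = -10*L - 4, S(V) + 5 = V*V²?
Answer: 71289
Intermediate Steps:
S(V) = -5 + V³ (S(V) = -5 + V*V² = -5 + V³)
w(L, s) = -4 - 10*L
Y = 73 (Y = -4 + 77 = 73)
U = -64 (U = -4 - 10*6 = -4 - 60 = -64)
I = -203 (I = (-5 + (-5)³) - 1*73 = (-5 - 125) - 73 = -130 - 73 = -203)
(U + I)² = (-64 - 203)² = (-267)² = 71289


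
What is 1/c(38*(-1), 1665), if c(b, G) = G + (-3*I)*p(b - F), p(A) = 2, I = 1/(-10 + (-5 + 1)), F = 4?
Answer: 7/11658 ≈ 0.00060045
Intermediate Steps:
I = -1/14 (I = 1/(-10 - 4) = 1/(-14) = -1/14 ≈ -0.071429)
c(b, G) = 3/7 + G (c(b, G) = G - 3*(-1/14)*2 = G + (3/14)*2 = G + 3/7 = 3/7 + G)
1/c(38*(-1), 1665) = 1/(3/7 + 1665) = 1/(11658/7) = 7/11658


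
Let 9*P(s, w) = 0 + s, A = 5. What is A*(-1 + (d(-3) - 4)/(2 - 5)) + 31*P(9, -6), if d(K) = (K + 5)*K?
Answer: 128/3 ≈ 42.667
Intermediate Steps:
d(K) = K*(5 + K) (d(K) = (5 + K)*K = K*(5 + K))
P(s, w) = s/9 (P(s, w) = (0 + s)/9 = s/9)
A*(-1 + (d(-3) - 4)/(2 - 5)) + 31*P(9, -6) = 5*(-1 + (-3*(5 - 3) - 4)/(2 - 5)) + 31*((1/9)*9) = 5*(-1 + (-3*2 - 4)/(-3)) + 31*1 = 5*(-1 + (-6 - 4)*(-1/3)) + 31 = 5*(-1 - 10*(-1/3)) + 31 = 5*(-1 + 10/3) + 31 = 5*(7/3) + 31 = 35/3 + 31 = 128/3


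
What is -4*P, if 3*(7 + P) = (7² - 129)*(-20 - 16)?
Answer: -3812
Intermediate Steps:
P = 953 (P = -7 + ((7² - 129)*(-20 - 16))/3 = -7 + ((49 - 129)*(-36))/3 = -7 + (-80*(-36))/3 = -7 + (⅓)*2880 = -7 + 960 = 953)
-4*P = -4*953 = -3812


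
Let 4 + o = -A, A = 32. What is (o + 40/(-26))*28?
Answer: -13664/13 ≈ -1051.1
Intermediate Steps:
o = -36 (o = -4 - 1*32 = -4 - 32 = -36)
(o + 40/(-26))*28 = (-36 + 40/(-26))*28 = (-36 + 40*(-1/26))*28 = (-36 - 20/13)*28 = -488/13*28 = -13664/13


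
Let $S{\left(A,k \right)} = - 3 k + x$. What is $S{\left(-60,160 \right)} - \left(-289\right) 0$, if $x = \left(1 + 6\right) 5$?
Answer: $-445$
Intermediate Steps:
$x = 35$ ($x = 7 \cdot 5 = 35$)
$S{\left(A,k \right)} = 35 - 3 k$ ($S{\left(A,k \right)} = - 3 k + 35 = 35 - 3 k$)
$S{\left(-60,160 \right)} - \left(-289\right) 0 = \left(35 - 480\right) - \left(-289\right) 0 = \left(35 - 480\right) - 0 = -445 + 0 = -445$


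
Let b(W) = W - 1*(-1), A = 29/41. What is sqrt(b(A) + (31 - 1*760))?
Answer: I*sqrt(1222579)/41 ≈ 26.968*I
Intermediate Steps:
A = 29/41 (A = 29*(1/41) = 29/41 ≈ 0.70732)
b(W) = 1 + W (b(W) = W + 1 = 1 + W)
sqrt(b(A) + (31 - 1*760)) = sqrt((1 + 29/41) + (31 - 1*760)) = sqrt(70/41 + (31 - 760)) = sqrt(70/41 - 729) = sqrt(-29819/41) = I*sqrt(1222579)/41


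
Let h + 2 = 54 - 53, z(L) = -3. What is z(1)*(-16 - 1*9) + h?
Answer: 74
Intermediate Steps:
h = -1 (h = -2 + (54 - 53) = -2 + 1 = -1)
z(1)*(-16 - 1*9) + h = -3*(-16 - 1*9) - 1 = -3*(-16 - 9) - 1 = -3*(-25) - 1 = 75 - 1 = 74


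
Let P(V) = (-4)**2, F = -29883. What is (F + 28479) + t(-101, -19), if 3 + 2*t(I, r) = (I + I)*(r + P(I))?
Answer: -2205/2 ≈ -1102.5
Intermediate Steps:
P(V) = 16
t(I, r) = -3/2 + I*(16 + r) (t(I, r) = -3/2 + ((I + I)*(r + 16))/2 = -3/2 + ((2*I)*(16 + r))/2 = -3/2 + (2*I*(16 + r))/2 = -3/2 + I*(16 + r))
(F + 28479) + t(-101, -19) = (-29883 + 28479) + (-3/2 + 16*(-101) - 101*(-19)) = -1404 + (-3/2 - 1616 + 1919) = -1404 + 603/2 = -2205/2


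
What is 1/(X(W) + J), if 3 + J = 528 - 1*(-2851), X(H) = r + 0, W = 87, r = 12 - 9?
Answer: 1/3379 ≈ 0.00029595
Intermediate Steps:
r = 3
X(H) = 3 (X(H) = 3 + 0 = 3)
J = 3376 (J = -3 + (528 - 1*(-2851)) = -3 + (528 + 2851) = -3 + 3379 = 3376)
1/(X(W) + J) = 1/(3 + 3376) = 1/3379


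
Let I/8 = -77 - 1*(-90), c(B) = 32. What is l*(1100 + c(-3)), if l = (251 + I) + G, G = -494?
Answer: -157348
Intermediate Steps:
I = 104 (I = 8*(-77 - 1*(-90)) = 8*(-77 + 90) = 8*13 = 104)
l = -139 (l = (251 + 104) - 494 = 355 - 494 = -139)
l*(1100 + c(-3)) = -139*(1100 + 32) = -139*1132 = -157348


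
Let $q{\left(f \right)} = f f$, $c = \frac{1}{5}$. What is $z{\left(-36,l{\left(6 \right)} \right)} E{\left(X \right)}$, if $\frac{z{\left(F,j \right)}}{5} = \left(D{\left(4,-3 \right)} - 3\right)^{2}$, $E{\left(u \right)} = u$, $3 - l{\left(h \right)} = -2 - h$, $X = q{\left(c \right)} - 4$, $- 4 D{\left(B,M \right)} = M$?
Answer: $- \frac{8019}{80} \approx -100.24$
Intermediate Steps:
$D{\left(B,M \right)} = - \frac{M}{4}$
$c = \frac{1}{5} \approx 0.2$
$q{\left(f \right)} = f^{2}$
$X = - \frac{99}{25}$ ($X = \left(\frac{1}{5}\right)^{2} - 4 = \frac{1}{25} - 4 = - \frac{99}{25} \approx -3.96$)
$l{\left(h \right)} = 5 + h$ ($l{\left(h \right)} = 3 - \left(-2 - h\right) = 3 + \left(2 + h\right) = 5 + h$)
$z{\left(F,j \right)} = \frac{405}{16}$ ($z{\left(F,j \right)} = 5 \left(\left(- \frac{1}{4}\right) \left(-3\right) - 3\right)^{2} = 5 \left(\frac{3}{4} - 3\right)^{2} = 5 \left(- \frac{9}{4}\right)^{2} = 5 \cdot \frac{81}{16} = \frac{405}{16}$)
$z{\left(-36,l{\left(6 \right)} \right)} E{\left(X \right)} = \frac{405}{16} \left(- \frac{99}{25}\right) = - \frac{8019}{80}$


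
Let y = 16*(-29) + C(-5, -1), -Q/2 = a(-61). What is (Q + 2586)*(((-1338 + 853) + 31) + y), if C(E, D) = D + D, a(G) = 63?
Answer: -2263200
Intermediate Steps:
C(E, D) = 2*D
Q = -126 (Q = -2*63 = -126)
y = -466 (y = 16*(-29) + 2*(-1) = -464 - 2 = -466)
(Q + 2586)*(((-1338 + 853) + 31) + y) = (-126 + 2586)*(((-1338 + 853) + 31) - 466) = 2460*((-485 + 31) - 466) = 2460*(-454 - 466) = 2460*(-920) = -2263200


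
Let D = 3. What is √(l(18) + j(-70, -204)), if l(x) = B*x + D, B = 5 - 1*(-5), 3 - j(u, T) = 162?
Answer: 2*√6 ≈ 4.8990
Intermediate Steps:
j(u, T) = -159 (j(u, T) = 3 - 1*162 = 3 - 162 = -159)
B = 10 (B = 5 + 5 = 10)
l(x) = 3 + 10*x (l(x) = 10*x + 3 = 3 + 10*x)
√(l(18) + j(-70, -204)) = √((3 + 10*18) - 159) = √((3 + 180) - 159) = √(183 - 159) = √24 = 2*√6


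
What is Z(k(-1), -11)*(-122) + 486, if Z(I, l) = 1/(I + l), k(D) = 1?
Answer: 2491/5 ≈ 498.20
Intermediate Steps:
Z(k(-1), -11)*(-122) + 486 = -122/(1 - 11) + 486 = -122/(-10) + 486 = -⅒*(-122) + 486 = 61/5 + 486 = 2491/5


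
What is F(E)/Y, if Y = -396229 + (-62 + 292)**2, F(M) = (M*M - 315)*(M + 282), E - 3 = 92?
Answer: -3283670/343329 ≈ -9.5642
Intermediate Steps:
E = 95 (E = 3 + 92 = 95)
F(M) = (-315 + M**2)*(282 + M) (F(M) = (M**2 - 315)*(282 + M) = (-315 + M**2)*(282 + M))
Y = -343329 (Y = -396229 + 230**2 = -396229 + 52900 = -343329)
F(E)/Y = (-88830 + 95**3 - 315*95 + 282*95**2)/(-343329) = (-88830 + 857375 - 29925 + 282*9025)*(-1/343329) = (-88830 + 857375 - 29925 + 2545050)*(-1/343329) = 3283670*(-1/343329) = -3283670/343329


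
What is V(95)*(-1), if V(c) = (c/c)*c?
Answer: -95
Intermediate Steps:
V(c) = c (V(c) = 1*c = c)
V(95)*(-1) = 95*(-1) = -95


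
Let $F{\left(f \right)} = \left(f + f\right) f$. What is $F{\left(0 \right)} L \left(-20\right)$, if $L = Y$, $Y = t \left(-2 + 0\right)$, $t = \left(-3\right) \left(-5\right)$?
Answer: $0$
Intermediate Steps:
$t = 15$
$F{\left(f \right)} = 2 f^{2}$ ($F{\left(f \right)} = 2 f f = 2 f^{2}$)
$Y = -30$ ($Y = 15 \left(-2 + 0\right) = 15 \left(-2\right) = -30$)
$L = -30$
$F{\left(0 \right)} L \left(-20\right) = 2 \cdot 0^{2} \left(-30\right) \left(-20\right) = 2 \cdot 0 \left(-30\right) \left(-20\right) = 0 \left(-30\right) \left(-20\right) = 0 \left(-20\right) = 0$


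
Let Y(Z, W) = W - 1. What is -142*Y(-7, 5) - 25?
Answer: -593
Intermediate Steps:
Y(Z, W) = -1 + W
-142*Y(-7, 5) - 25 = -142*(-1 + 5) - 25 = -142*4 - 25 = -568 - 25 = -593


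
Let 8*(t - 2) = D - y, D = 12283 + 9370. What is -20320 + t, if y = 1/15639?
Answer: -1101697175/62556 ≈ -17611.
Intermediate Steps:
y = 1/15639 ≈ 6.3943e-5
D = 21653
t = 169440745/62556 (t = 2 + (21653 - 1*1/15639)/8 = 2 + (21653 - 1/15639)/8 = 2 + (⅛)*(338631266/15639) = 2 + 169315633/62556 = 169440745/62556 ≈ 2708.6)
-20320 + t = -20320 + 169440745/62556 = -1101697175/62556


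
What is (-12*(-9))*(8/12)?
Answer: 72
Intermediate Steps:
(-12*(-9))*(8/12) = 108*(8*(1/12)) = 108*(⅔) = 72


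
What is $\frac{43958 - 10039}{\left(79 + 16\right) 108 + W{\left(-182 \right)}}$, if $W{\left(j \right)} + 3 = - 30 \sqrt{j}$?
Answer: $\frac{28141}{8523} + \frac{1070 i \sqrt{182}}{110799} \approx 3.3018 + 0.13028 i$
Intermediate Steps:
$W{\left(j \right)} = -3 - 30 \sqrt{j}$
$\frac{43958 - 10039}{\left(79 + 16\right) 108 + W{\left(-182 \right)}} = \frac{43958 - 10039}{\left(79 + 16\right) 108 - \left(3 + 30 \sqrt{-182}\right)} = \frac{33919}{95 \cdot 108 - \left(3 + 30 i \sqrt{182}\right)} = \frac{33919}{10260 - \left(3 + 30 i \sqrt{182}\right)} = \frac{33919}{10257 - 30 i \sqrt{182}}$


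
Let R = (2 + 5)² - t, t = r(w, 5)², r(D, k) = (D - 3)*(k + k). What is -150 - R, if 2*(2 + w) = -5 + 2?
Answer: 4026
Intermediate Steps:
w = -7/2 (w = -2 + (-5 + 2)/2 = -2 + (½)*(-3) = -2 - 3/2 = -7/2 ≈ -3.5000)
r(D, k) = 2*k*(-3 + D) (r(D, k) = (-3 + D)*(2*k) = 2*k*(-3 + D))
t = 4225 (t = (2*5*(-3 - 7/2))² = (2*5*(-13/2))² = (-65)² = 4225)
R = -4176 (R = (2 + 5)² - 1*4225 = 7² - 4225 = 49 - 4225 = -4176)
-150 - R = -150 - 1*(-4176) = -150 + 4176 = 4026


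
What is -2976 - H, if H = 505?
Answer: -3481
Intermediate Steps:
-2976 - H = -2976 - 1*505 = -2976 - 505 = -3481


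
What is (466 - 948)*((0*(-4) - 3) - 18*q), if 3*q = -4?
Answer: -10122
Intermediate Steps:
q = -4/3 (q = (⅓)*(-4) = -4/3 ≈ -1.3333)
(466 - 948)*((0*(-4) - 3) - 18*q) = (466 - 948)*((0*(-4) - 3) - 18*(-4/3)) = -482*((0 - 3) + 24) = -482*(-3 + 24) = -482*21 = -10122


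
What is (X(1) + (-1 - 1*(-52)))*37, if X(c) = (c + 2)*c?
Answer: 1998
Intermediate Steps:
X(c) = c*(2 + c) (X(c) = (2 + c)*c = c*(2 + c))
(X(1) + (-1 - 1*(-52)))*37 = (1*(2 + 1) + (-1 - 1*(-52)))*37 = (1*3 + (-1 + 52))*37 = (3 + 51)*37 = 54*37 = 1998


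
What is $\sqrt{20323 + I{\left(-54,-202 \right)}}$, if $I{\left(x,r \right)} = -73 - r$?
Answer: $2 \sqrt{5113} \approx 143.01$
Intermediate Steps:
$\sqrt{20323 + I{\left(-54,-202 \right)}} = \sqrt{20323 - -129} = \sqrt{20323 + \left(-73 + 202\right)} = \sqrt{20323 + 129} = \sqrt{20452} = 2 \sqrt{5113}$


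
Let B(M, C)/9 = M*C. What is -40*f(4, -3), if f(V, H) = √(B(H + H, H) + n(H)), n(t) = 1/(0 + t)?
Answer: -40*√1455/3 ≈ -508.59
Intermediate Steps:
n(t) = 1/t
B(M, C) = 9*C*M (B(M, C) = 9*(M*C) = 9*(C*M) = 9*C*M)
f(V, H) = √(1/H + 18*H²) (f(V, H) = √(9*H*(H + H) + 1/H) = √(9*H*(2*H) + 1/H) = √(18*H² + 1/H) = √(1/H + 18*H²))
-40*f(4, -3) = -40*√(-1/(-3))*√(-1 - 18*(-3)³) = -40*√1455/3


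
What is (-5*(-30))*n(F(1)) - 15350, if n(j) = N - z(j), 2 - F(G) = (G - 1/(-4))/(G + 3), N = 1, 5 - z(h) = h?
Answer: -125575/8 ≈ -15697.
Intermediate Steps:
z(h) = 5 - h
F(G) = 2 - (¼ + G)/(3 + G) (F(G) = 2 - (G - 1/(-4))/(G + 3) = 2 - (G - 1*(-¼))/(3 + G) = 2 - (G + ¼)/(3 + G) = 2 - (¼ + G)/(3 + G))
n(j) = -4 + j (n(j) = 1 - (5 - j) = 1 + (-5 + j) = -4 + j)
(-5*(-30))*n(F(1)) - 15350 = (-5*(-30))*(-4 + (23/4 + 1)/(3 + 1)) - 15350 = 150*(-4 + (27/4)/4) - 15350 = 150*(-4 + (¼)*(27/4)) - 15350 = 150*(-4 + 27/16) - 15350 = 150*(-37/16) - 15350 = -2775/8 - 15350 = -125575/8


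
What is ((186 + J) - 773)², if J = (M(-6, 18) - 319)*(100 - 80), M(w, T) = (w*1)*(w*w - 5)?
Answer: 114211969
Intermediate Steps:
M(w, T) = w*(-5 + w²) (M(w, T) = w*(w² - 5) = w*(-5 + w²))
J = -10100 (J = (-6*(-5 + (-6)²) - 319)*(100 - 80) = (-6*(-5 + 36) - 319)*20 = (-6*31 - 319)*20 = (-186 - 319)*20 = -505*20 = -10100)
((186 + J) - 773)² = ((186 - 10100) - 773)² = (-9914 - 773)² = (-10687)² = 114211969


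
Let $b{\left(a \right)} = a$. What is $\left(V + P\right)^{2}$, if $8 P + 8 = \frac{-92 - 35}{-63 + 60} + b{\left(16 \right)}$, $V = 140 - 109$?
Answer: $\frac{801025}{576} \approx 1390.7$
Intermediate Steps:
$V = 31$
$P = \frac{151}{24}$ ($P = -1 + \frac{\frac{-92 - 35}{-63 + 60} + 16}{8} = -1 + \frac{- \frac{127}{-3} + 16}{8} = -1 + \frac{\left(-127\right) \left(- \frac{1}{3}\right) + 16}{8} = -1 + \frac{\frac{127}{3} + 16}{8} = -1 + \frac{1}{8} \cdot \frac{175}{3} = -1 + \frac{175}{24} = \frac{151}{24} \approx 6.2917$)
$\left(V + P\right)^{2} = \left(31 + \frac{151}{24}\right)^{2} = \left(\frac{895}{24}\right)^{2} = \frac{801025}{576}$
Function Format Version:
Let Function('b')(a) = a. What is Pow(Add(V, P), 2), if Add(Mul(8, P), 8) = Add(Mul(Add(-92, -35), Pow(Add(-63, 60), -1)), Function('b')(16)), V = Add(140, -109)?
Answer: Rational(801025, 576) ≈ 1390.7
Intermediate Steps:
V = 31
P = Rational(151, 24) (P = Add(-1, Mul(Rational(1, 8), Add(Mul(Add(-92, -35), Pow(Add(-63, 60), -1)), 16))) = Add(-1, Mul(Rational(1, 8), Add(Mul(-127, Pow(-3, -1)), 16))) = Add(-1, Mul(Rational(1, 8), Add(Mul(-127, Rational(-1, 3)), 16))) = Add(-1, Mul(Rational(1, 8), Add(Rational(127, 3), 16))) = Add(-1, Mul(Rational(1, 8), Rational(175, 3))) = Add(-1, Rational(175, 24)) = Rational(151, 24) ≈ 6.2917)
Pow(Add(V, P), 2) = Pow(Add(31, Rational(151, 24)), 2) = Pow(Rational(895, 24), 2) = Rational(801025, 576)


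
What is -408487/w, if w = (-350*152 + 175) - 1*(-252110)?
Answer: -408487/199085 ≈ -2.0518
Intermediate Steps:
w = 199085 (w = (-53200 + 175) + 252110 = -53025 + 252110 = 199085)
-408487/w = -408487/199085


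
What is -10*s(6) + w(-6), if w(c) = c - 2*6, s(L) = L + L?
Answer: -138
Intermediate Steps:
s(L) = 2*L
w(c) = -12 + c (w(c) = c - 12 = -12 + c)
-10*s(6) + w(-6) = -20*6 + (-12 - 6) = -10*12 - 18 = -120 - 18 = -138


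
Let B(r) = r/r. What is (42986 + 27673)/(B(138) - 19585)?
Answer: -7851/2176 ≈ -3.6080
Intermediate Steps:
B(r) = 1
(42986 + 27673)/(B(138) - 19585) = (42986 + 27673)/(1 - 19585) = 70659/(-19584) = 70659*(-1/19584) = -7851/2176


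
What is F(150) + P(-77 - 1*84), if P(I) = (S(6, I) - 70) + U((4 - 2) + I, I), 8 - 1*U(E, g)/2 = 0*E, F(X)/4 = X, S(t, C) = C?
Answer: 385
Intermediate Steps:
F(X) = 4*X
U(E, g) = 16 (U(E, g) = 16 - 0*E = 16 - 2*0 = 16 + 0 = 16)
P(I) = -54 + I (P(I) = (I - 70) + 16 = (-70 + I) + 16 = -54 + I)
F(150) + P(-77 - 1*84) = 4*150 + (-54 + (-77 - 1*84)) = 600 + (-54 + (-77 - 84)) = 600 + (-54 - 161) = 600 - 215 = 385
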